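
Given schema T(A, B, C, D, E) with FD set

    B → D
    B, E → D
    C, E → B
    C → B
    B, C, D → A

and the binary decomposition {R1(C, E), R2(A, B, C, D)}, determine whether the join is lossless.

Yes

Common attributes: R1 ∩ R2 = {C}.
Closure of {C}: C → B applies, adding B; B → D applies, adding D; B, C, D → A applies, adding A. So (C)⁺ = {A, B, C, D}.
This closure contains every attribute of R2, so R1 ∩ R2 → R2. The join is lossless.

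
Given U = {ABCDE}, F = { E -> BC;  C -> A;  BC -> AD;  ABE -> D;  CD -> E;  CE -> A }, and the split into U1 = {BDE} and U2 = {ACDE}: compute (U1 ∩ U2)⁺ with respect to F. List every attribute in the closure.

ABCDE

U1 ∩ U2 = {DE}.
E → BC applies, adding BC
C → A applies, adding A
Closure: {ABCDE}.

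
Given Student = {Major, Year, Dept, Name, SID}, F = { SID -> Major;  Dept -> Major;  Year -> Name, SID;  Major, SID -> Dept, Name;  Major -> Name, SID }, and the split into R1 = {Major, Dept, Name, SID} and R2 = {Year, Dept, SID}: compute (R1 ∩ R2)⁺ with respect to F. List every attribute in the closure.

R1 ∩ R2 = {Dept, SID}.
SID → Major applies, adding Major
Major, SID → Dept, Name applies, adding Name
Closure: {Major, Dept, Name, SID}.

Major, Dept, Name, SID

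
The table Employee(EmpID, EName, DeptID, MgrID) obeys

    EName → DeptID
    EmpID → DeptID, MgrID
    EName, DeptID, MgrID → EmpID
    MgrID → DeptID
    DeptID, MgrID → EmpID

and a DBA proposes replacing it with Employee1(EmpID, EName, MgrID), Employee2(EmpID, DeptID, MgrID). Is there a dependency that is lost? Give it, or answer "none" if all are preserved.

EName → DeptID

Check EName → DeptID: no single fragment contains all of {EName, DeptID}, and the restricted closure of {EName} across the fragments never reaches {DeptID}.
EmpID → DeptID, MgrID is preserved.
EName, DeptID, MgrID → EmpID is preserved.
MgrID → DeptID is preserved.
DeptID, MgrID → EmpID is preserved.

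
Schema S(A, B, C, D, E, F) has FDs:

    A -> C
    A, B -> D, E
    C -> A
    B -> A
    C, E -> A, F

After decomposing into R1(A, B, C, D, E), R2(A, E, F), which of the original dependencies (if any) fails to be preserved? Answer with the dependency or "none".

none

A → C lies within R1.
A, B → D, E lies within R1.
C → A lies within R1.
B → A lies within R1.
C, E → A, F: restricted closure across fragments reaches A, F.
Every dependency is enforceable on the fragments, so the decomposition is dependency-preserving.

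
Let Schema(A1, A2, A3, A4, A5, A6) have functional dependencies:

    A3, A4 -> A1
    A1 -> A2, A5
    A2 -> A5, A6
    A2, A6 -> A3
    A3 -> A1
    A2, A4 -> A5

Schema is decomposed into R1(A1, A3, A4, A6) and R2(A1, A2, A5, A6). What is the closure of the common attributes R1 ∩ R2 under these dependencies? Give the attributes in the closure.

R1 ∩ R2 = {A1, A6}.
A1 → A2, A5 applies, adding A2, A5
A2, A6 → A3 applies, adding A3
Closure: {A1, A2, A3, A5, A6}.

A1, A2, A3, A5, A6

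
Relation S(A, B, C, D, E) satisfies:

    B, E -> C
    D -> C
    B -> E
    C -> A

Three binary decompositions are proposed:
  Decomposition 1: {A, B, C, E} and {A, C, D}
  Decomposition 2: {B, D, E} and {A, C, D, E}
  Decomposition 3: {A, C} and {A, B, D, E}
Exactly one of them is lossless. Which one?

Decomposition 1: common = {A, C}, closure = {A, C} → lossy.
Decomposition 2: common = {D, E}, closure = {A, C, D, E} → lossless.
Decomposition 3: common = {A}, closure = {A} → lossy.

Decomposition 2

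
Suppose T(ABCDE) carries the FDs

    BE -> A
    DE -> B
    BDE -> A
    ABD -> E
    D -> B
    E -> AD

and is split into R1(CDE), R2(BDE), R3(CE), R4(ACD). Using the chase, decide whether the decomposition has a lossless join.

No

Chase test. Columns are ABCDE; row i has aⱼ where attribute j ∈ Ri, else bᵢⱼ.
Initial tableau (one row per fragment):
  row 1: b11 b12 a3 a4 a5
  row 2: b21 a2 b23 a4 a5
  row 3: b31 b32 a3 b34 a5
  row 4: a1 b42 a3 a4 b45
Rows 1 and 2 agree on DE; apply DE→B and equate their B entries.
Rows 1 and 2 agree on BDE; apply BDE→A and equate their A entries.
Rows 1 and 4 agree on D; apply D→B and equate their B entries.
Rows 1 and 3 agree on E; apply E→AD and equate their AD entries.
Rows 1 and 3 agree on DE; apply DE→B and equate their B entries.
No row becomes fully distinguished — the join is lossy.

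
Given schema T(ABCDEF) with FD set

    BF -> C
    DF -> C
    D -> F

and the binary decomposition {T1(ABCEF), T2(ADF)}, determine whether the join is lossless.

No

Common attributes: T1 ∩ T2 = {AF}.
No dependency enlarges {AF}, so (AF)⁺ = {AF}.
The closure contains neither all of T1 = {ABCEF} nor all of T2 = {ADF}, so the common attributes are not a superkey of either fragment. The join is lossy.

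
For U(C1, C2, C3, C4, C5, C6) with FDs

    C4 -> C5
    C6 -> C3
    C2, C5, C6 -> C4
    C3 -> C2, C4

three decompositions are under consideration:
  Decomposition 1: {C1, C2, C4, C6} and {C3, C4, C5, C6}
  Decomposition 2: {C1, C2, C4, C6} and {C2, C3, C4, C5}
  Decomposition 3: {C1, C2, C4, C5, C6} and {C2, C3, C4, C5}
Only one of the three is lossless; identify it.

Decomposition 1: common = {C4, C6}, closure = {C2, C3, C4, C5, C6} → lossless.
Decomposition 2: common = {C2, C4}, closure = {C2, C4, C5} → lossy.
Decomposition 3: common = {C2, C4, C5}, closure = {C2, C4, C5} → lossy.

Decomposition 1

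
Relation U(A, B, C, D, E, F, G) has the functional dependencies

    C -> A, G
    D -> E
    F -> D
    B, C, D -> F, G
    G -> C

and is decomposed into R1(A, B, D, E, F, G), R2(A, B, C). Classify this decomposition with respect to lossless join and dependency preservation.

lossy and not dependency-preserving

Lossless test: (A, B)⁺ = {A, B}, which is a superkey of neither fragment — lossy.
Dependency preservation: the restricted closure of {C} across the fragments never reaches {A, G}, so C → A, G cannot be enforced without a join — not preserved.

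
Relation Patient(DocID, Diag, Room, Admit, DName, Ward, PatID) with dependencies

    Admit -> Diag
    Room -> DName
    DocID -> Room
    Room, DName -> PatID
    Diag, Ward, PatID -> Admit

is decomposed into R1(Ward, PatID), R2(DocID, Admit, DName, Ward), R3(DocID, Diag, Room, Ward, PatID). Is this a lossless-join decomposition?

Chase test. Columns are DocID, Diag, Room, Admit, DName, Ward, PatID; row i has aⱼ where attribute j ∈ Ri, else bᵢⱼ.
Initial tableau (one row per fragment):
  row 1: b11 b12 b13 b14 b15 a6 a7
  row 2: a1 b22 b23 a4 a5 a6 b27
  row 3: a1 a2 a3 b34 b35 a6 a7
Rows 2 and 3 agree on DocID; apply DocID→Room and equate their Room entries.
Rows 2 and 3 agree on Room; apply Room→DName and equate their DName entries.
Rows 2 and 3 agree on Room, DName; apply Room, DName→PatID and equate their PatID entries.
No row becomes fully distinguished — the join is lossy.

No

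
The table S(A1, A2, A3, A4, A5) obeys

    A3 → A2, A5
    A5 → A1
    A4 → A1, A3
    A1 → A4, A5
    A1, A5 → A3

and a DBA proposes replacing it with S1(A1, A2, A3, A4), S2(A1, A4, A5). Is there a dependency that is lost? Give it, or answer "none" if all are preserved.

none

A3 → A2, A5: restricted closure across fragments reaches A2, A5.
A5 → A1 lies within S2.
A4 → A1, A3 lies within S1.
A1 → A4, A5 lies within S2.
A1, A5 → A3: restricted closure across fragments reaches A3.
Every dependency is enforceable on the fragments, so the decomposition is dependency-preserving.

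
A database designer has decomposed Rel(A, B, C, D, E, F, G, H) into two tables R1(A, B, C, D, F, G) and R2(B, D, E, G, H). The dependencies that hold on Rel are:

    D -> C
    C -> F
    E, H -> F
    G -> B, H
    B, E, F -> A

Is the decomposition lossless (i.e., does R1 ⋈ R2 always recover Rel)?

No

Common attributes: R1 ∩ R2 = {B, D, G}.
Closure of {B, D, G}: D → C applies, adding C; C → F applies, adding F; G → B, H applies, adding H. So (B, D, G)⁺ = {B, C, D, F, G, H}.
The closure contains neither all of R1 = {A, B, C, D, F, G} nor all of R2 = {B, D, E, G, H}, so the common attributes are not a superkey of either fragment. The join is lossy.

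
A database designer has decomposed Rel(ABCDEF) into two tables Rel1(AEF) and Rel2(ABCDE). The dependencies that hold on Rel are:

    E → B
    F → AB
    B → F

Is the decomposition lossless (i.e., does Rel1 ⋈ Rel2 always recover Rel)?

Yes

Common attributes: Rel1 ∩ Rel2 = {AE}.
Closure of {AE}: E → B applies, adding B; B → F applies, adding F. So (AE)⁺ = {ABEF}.
This closure contains every attribute of Rel1, so Rel1 ∩ Rel2 → Rel1. The join is lossless.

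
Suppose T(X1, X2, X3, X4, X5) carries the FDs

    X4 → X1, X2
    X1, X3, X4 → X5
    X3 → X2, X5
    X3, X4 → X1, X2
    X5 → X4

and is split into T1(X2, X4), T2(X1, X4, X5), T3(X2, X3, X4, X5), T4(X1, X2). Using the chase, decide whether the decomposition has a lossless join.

Yes

Chase test. Columns are X1, X2, X3, X4, X5; row i has aⱼ where attribute j ∈ Ti, else bᵢⱼ.
Initial tableau (one row per fragment):
  row 1: b11 a2 b13 a4 b15
  row 2: a1 b22 b23 a4 a5
  row 3: b31 a2 a3 a4 a5
  row 4: a1 a2 b43 b44 b45
Rows 1 and 2 agree on X4; apply X4→X1, X2 and equate their X1, X2 entries.
Rows 1 and 3 agree on X4; apply X4→X1, X2 and equate their X1, X2 entries.
Row 3 is now all distinguished symbols — the join is lossless.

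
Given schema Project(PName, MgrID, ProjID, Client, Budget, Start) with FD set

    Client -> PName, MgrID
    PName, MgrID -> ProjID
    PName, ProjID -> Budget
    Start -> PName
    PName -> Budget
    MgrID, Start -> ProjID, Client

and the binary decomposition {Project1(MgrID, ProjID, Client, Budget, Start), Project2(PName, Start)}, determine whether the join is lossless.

Yes

Common attributes: Project1 ∩ Project2 = {Start}.
Closure of {Start}: Start → PName applies, adding PName; PName → Budget applies, adding Budget. So (Start)⁺ = {PName, Budget, Start}.
This closure contains every attribute of Project2, so Project1 ∩ Project2 → Project2. The join is lossless.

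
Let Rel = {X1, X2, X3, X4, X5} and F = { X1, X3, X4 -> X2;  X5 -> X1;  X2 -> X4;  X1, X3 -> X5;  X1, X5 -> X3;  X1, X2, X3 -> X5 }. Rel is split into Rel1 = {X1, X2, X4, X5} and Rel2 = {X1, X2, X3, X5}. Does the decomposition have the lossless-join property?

Yes

Common attributes: Rel1 ∩ Rel2 = {X1, X2, X5}.
Closure of {X1, X2, X5}: X2 → X4 applies, adding X4; X1, X5 → X3 applies, adding X3. So (X1, X2, X5)⁺ = {X1, X2, X3, X4, X5}.
This closure contains every attribute of Rel1, so Rel1 ∩ Rel2 → Rel1. The join is lossless.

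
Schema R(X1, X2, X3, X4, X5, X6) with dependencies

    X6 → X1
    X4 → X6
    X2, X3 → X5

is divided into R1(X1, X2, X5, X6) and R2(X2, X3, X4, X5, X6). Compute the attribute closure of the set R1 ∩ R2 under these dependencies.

R1 ∩ R2 = {X2, X5, X6}.
X6 → X1 applies, adding X1
Closure: {X1, X2, X5, X6}.

X1, X2, X5, X6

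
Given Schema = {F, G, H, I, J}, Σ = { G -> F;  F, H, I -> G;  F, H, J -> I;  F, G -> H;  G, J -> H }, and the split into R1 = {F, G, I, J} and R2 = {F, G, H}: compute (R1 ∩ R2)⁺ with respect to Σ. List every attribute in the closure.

F, G, H

R1 ∩ R2 = {F, G}.
F, G → H applies, adding H
Closure: {F, G, H}.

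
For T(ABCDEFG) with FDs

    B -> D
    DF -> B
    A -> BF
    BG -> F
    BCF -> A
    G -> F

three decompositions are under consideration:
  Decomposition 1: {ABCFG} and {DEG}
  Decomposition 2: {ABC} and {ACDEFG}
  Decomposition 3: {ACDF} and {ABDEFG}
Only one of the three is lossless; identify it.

Decomposition 2

Decomposition 1: common = {G}, closure = {FG} → lossy.
Decomposition 2: common = {AC}, closure = {ABCDF} → lossless.
Decomposition 3: common = {ADF}, closure = {ABDF} → lossy.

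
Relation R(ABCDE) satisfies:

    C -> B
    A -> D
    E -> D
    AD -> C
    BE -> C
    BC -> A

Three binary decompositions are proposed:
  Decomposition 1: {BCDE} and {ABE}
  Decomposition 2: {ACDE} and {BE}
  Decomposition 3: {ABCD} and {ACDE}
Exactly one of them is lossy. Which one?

Decomposition 2

Decomposition 1: common = {BE}, closure = {ABCDE} → lossless.
Decomposition 2: common = {E}, closure = {DE} → lossy.
Decomposition 3: common = {ACD}, closure = {ABCD} → lossless.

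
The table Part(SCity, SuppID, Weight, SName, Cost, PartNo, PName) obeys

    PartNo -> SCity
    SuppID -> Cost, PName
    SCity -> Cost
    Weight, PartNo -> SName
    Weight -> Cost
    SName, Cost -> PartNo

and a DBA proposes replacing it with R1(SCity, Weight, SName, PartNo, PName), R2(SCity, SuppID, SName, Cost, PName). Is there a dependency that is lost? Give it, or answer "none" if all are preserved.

Check Weight → Cost: no single fragment contains all of {Weight, Cost}, and the restricted closure of {Weight} across the fragments never reaches {Cost}.
PartNo → SCity is preserved.
SuppID → Cost, PName is preserved.
SCity → Cost is preserved.
Weight, PartNo → SName is preserved.
SName, Cost → PartNo is preserved.

Weight -> Cost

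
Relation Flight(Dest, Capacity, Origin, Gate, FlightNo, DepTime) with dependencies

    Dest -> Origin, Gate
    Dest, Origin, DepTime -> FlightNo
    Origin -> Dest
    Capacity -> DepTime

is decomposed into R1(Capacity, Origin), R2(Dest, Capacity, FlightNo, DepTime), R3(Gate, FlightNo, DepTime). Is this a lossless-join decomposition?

Chase test. Columns are Dest, Capacity, Origin, Gate, FlightNo, DepTime; row i has aⱼ where attribute j ∈ Ri, else bᵢⱼ.
Initial tableau (one row per fragment):
  row 1: b11 a2 a3 b14 b15 b16
  row 2: a1 a2 b23 b24 a5 a6
  row 3: b31 b32 b33 a4 a5 a6
Rows 1 and 2 agree on Capacity; apply Capacity→DepTime and equate their DepTime entries.
No row becomes fully distinguished — the join is lossy.

No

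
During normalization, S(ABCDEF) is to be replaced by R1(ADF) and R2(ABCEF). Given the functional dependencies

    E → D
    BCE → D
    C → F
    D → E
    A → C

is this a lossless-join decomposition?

Common attributes: R1 ∩ R2 = {AF}.
Closure of {AF}: A → C applies, adding C. So (AF)⁺ = {ACF}.
The closure contains neither all of R1 = {ADF} nor all of R2 = {ABCEF}, so the common attributes are not a superkey of either fragment. The join is lossy.

No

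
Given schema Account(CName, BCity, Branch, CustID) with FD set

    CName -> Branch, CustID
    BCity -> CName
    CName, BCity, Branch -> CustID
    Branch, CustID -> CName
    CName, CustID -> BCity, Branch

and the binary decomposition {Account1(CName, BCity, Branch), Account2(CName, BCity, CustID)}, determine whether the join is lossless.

Common attributes: Account1 ∩ Account2 = {CName, BCity}.
Closure of {CName, BCity}: CName → Branch, CustID applies, adding Branch, CustID. So (CName, BCity)⁺ = {CName, BCity, Branch, CustID}.
This closure contains every attribute of Account1, so Account1 ∩ Account2 → Account1. The join is lossless.

Yes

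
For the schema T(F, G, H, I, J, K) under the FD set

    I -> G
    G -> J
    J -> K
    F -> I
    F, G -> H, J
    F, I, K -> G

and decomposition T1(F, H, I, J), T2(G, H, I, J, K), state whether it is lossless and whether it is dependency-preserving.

Lossless test: (H, I, J)⁺ = {G, H, I, J, K}, which contains all of one fragment — lossless.
Dependency preservation: F, G → H, J; F, I, K → G are not contained in any single fragment, but the restricted closure of each left-hand side across the fragments still reaches the right-hand side; the remaining FDs each lie inside some fragment. All dependencies are preserved.

lossless and dependency-preserving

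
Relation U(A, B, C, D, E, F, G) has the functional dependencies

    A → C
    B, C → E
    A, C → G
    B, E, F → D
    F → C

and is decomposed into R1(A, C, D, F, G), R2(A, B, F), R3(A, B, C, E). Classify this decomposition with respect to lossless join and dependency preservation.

lossy and not dependency-preserving

Lossless test (chase): Rows 1 and 2 agree on A; apply A→C and equate their C entries. Rows 2 and 3 agree on B, C; apply B, C→E and equate their E entries. Rows 1 and 2 agree on A, C; apply A, C→G and equate their G entries. Rows 1 and 3 agree on A, C; apply A, C→G and equate their G entries. No row becomes fully distinguished — the join is lossy.
Dependency preservation: the restricted closure of {B, E, F} across the fragments never reaches {D}, so B, E, F → D cannot be enforced without a join — not preserved.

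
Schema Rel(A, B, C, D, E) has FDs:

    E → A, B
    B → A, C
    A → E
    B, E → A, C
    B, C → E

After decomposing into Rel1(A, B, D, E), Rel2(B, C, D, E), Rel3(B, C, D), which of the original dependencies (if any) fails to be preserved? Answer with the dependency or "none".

none

E → A, B lies within Rel1.
B → A, C: restricted closure across fragments reaches A, C.
A → E lies within Rel1.
B, E → A, C: restricted closure across fragments reaches A, C.
B, C → E lies within Rel2.
Every dependency is enforceable on the fragments, so the decomposition is dependency-preserving.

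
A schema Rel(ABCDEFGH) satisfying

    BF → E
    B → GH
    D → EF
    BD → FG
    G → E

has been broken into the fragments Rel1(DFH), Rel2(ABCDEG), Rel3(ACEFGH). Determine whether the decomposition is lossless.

Chase test. Columns are ABCDEFGH; row i has aⱼ where attribute j ∈ Reli, else bᵢⱼ.
Initial tableau (one row per fragment):
  row 1: b11 b12 b13 a4 b15 a6 b17 a8
  row 2: a1 a2 a3 a4 a5 b26 a7 b28
  row 3: a1 b32 a3 b34 a5 a6 a7 a8
Rows 1 and 2 agree on D; apply D→EF and equate their EF entries.
No row becomes fully distinguished — the join is lossy.

No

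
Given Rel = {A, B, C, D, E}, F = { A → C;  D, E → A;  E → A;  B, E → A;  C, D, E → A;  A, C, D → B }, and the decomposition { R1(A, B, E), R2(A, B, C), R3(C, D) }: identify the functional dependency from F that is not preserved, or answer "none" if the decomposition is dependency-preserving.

A, C, D → B

Check A, C, D → B: no single fragment contains all of {A, B, C, D}, and the restricted closure of {A, C, D} across the fragments never reaches {B}.
A → C is preserved.
D, E → A is preserved.
E → A is preserved.
B, E → A is preserved.
C, D, E → A is preserved.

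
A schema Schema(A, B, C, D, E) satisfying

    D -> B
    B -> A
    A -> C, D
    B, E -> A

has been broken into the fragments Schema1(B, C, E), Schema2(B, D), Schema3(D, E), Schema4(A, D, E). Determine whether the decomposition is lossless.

Yes

Chase test. Columns are A, B, C, D, E; row i has aⱼ where attribute j ∈ Schemai, else bᵢⱼ.
Initial tableau (one row per fragment):
  row 1: b11 a2 a3 b14 a5
  row 2: b21 a2 b23 a4 b25
  row 3: b31 b32 b33 a4 a5
  row 4: a1 b42 b43 a4 a5
Rows 2 and 3 agree on D; apply D→B and equate their B entries.
Rows 2 and 4 agree on D; apply D→B and equate their B entries.
Rows 1 and 2 agree on B; apply B→A and equate their A entries.
Rows 1 and 3 agree on B; apply B→A and equate their A entries.
Rows 1 and 4 agree on B; apply B→A and equate their A entries.
Rows 1 and 2 agree on A; apply A→C, D and equate their C, D entries.
Rows 1 and 3 agree on A; apply A→C, D and equate their C, D entries.
Rows 1 and 4 agree on A; apply A→C, D and equate their C, D entries.
Row 1 is now all distinguished symbols — the join is lossless.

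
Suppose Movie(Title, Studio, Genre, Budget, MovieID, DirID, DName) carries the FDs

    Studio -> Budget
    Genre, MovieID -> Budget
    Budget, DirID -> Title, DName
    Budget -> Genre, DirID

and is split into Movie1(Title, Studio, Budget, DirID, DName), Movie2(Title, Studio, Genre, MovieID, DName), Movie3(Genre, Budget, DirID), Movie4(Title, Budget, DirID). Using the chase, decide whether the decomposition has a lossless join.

Chase test. Columns are Title, Studio, Genre, Budget, MovieID, DirID, DName; row i has aⱼ where attribute j ∈ Moviei, else bᵢⱼ.
Initial tableau (one row per fragment):
  row 1: a1 a2 b13 a4 b15 a6 a7
  row 2: a1 a2 a3 b24 a5 b26 a7
  row 3: b31 b32 a3 a4 b35 a6 b37
  row 4: a1 b42 b43 a4 b45 a6 b47
Rows 1 and 2 agree on Studio; apply Studio→Budget and equate their Budget entries.
Rows 1 and 3 agree on Budget, DirID; apply Budget, DirID→Title, DName and equate their Title, DName entries.
Rows 1 and 4 agree on Budget, DirID; apply Budget, DirID→Title, DName and equate their Title, DName entries.
Rows 1 and 2 agree on Budget; apply Budget→Genre, DirID and equate their Genre, DirID entries.
Rows 1 and 4 agree on Budget; apply Budget→Genre, DirID and equate their Genre, DirID entries.
Row 2 is now all distinguished symbols — the join is lossless.

Yes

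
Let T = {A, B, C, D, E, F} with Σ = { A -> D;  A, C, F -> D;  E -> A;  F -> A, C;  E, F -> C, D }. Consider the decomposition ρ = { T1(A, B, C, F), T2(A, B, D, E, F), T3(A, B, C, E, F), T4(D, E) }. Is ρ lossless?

Yes

Chase test. Columns are A, B, C, D, E, F; row i has aⱼ where attribute j ∈ Ti, else bᵢⱼ.
Initial tableau (one row per fragment):
  row 1: a1 a2 a3 b14 b15 a6
  row 2: a1 a2 b23 a4 a5 a6
  row 3: a1 a2 a3 b34 a5 a6
  row 4: b41 b42 b43 a4 a5 b46
Rows 1 and 2 agree on A; apply A→D and equate their D entries.
Rows 1 and 3 agree on A; apply A→D and equate their D entries.
Rows 2 and 4 agree on E; apply E→A and equate their A entries.
Rows 1 and 2 agree on F; apply F→A, C and equate their A, C entries.
Row 2 is now all distinguished symbols — the join is lossless.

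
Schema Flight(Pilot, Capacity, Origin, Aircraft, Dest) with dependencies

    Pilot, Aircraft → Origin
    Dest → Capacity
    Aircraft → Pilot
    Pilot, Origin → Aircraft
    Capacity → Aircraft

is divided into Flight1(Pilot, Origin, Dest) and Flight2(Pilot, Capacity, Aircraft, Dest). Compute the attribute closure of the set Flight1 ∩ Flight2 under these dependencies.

Pilot, Capacity, Origin, Aircraft, Dest

Flight1 ∩ Flight2 = {Pilot, Dest}.
Dest → Capacity applies, adding Capacity
Capacity → Aircraft applies, adding Aircraft
Pilot, Aircraft → Origin applies, adding Origin
Closure: {Pilot, Capacity, Origin, Aircraft, Dest}.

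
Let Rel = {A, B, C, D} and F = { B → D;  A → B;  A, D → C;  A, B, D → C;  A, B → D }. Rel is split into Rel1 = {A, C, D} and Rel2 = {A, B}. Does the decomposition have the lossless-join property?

Common attributes: Rel1 ∩ Rel2 = {A}.
Closure of {A}: A → B applies, adding B; A, B → D applies, adding D; A, D → C applies, adding C. So (A)⁺ = {A, B, C, D}.
This closure contains every attribute of Rel1, so Rel1 ∩ Rel2 → Rel1. The join is lossless.

Yes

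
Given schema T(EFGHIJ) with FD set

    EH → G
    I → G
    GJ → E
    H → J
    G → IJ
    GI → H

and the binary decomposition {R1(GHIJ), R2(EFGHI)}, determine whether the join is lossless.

Yes

Common attributes: R1 ∩ R2 = {GHI}.
Closure of {GHI}: H → J applies, adding J; GJ → E applies, adding E. So (GHI)⁺ = {EGHIJ}.
This closure contains every attribute of R1, so R1 ∩ R2 → R1. The join is lossless.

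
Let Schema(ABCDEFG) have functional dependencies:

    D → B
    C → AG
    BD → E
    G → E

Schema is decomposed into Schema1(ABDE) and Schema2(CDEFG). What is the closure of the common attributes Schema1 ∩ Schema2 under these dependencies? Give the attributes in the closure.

Schema1 ∩ Schema2 = {DE}.
D → B applies, adding B
Closure: {BDE}.

BDE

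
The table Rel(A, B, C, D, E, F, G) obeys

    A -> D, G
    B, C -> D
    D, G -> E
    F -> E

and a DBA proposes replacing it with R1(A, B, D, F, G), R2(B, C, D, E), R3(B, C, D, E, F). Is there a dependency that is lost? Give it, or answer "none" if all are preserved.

D, G -> E

Check D, G → E: no single fragment contains all of {D, E, G}, and the restricted closure of {D, G} across the fragments never reaches {E}.
A → D, G is preserved.
B, C → D is preserved.
F → E is preserved.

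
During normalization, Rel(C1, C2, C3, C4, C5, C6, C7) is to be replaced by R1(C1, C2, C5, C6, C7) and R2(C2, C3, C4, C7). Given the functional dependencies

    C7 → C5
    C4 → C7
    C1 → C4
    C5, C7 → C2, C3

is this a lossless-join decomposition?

Common attributes: R1 ∩ R2 = {C2, C7}.
Closure of {C2, C7}: C7 → C5 applies, adding C5; C5, C7 → C2, C3 applies, adding C3. So (C2, C7)⁺ = {C2, C3, C5, C7}.
The closure contains neither all of R1 = {C1, C2, C5, C6, C7} nor all of R2 = {C2, C3, C4, C7}, so the common attributes are not a superkey of either fragment. The join is lossy.

No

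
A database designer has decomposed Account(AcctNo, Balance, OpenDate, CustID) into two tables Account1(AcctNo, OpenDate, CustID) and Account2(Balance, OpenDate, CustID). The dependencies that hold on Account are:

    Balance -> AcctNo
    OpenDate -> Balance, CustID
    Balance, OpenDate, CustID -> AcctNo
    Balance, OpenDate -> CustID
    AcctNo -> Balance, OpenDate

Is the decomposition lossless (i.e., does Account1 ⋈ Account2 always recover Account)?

Yes

Common attributes: Account1 ∩ Account2 = {OpenDate, CustID}.
Closure of {OpenDate, CustID}: OpenDate → Balance, CustID applies, adding Balance; Balance, OpenDate, CustID → AcctNo applies, adding AcctNo. So (OpenDate, CustID)⁺ = {AcctNo, Balance, OpenDate, CustID}.
This closure contains every attribute of Account1, so Account1 ∩ Account2 → Account1. The join is lossless.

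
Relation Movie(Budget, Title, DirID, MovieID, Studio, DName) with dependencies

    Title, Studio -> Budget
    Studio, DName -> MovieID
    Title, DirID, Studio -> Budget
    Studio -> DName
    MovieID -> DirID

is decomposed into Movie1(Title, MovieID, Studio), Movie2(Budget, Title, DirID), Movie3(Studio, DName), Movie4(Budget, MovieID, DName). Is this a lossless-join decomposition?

No

Chase test. Columns are Budget, Title, DirID, MovieID, Studio, DName; row i has aⱼ where attribute j ∈ Moviei, else bᵢⱼ.
Initial tableau (one row per fragment):
  row 1: b11 a2 b13 a4 a5 b16
  row 2: a1 a2 a3 b24 b25 b26
  row 3: b31 b32 b33 b34 a5 a6
  row 4: a1 b42 b43 a4 b45 a6
Rows 1 and 3 agree on Studio; apply Studio→DName and equate their DName entries.
Rows 1 and 4 agree on MovieID; apply MovieID→DirID and equate their DirID entries.
Rows 1 and 3 agree on Studio, DName; apply Studio, DName→MovieID and equate their MovieID entries.
Rows 1 and 3 agree on MovieID; apply MovieID→DirID and equate their DirID entries.
No row becomes fully distinguished — the join is lossy.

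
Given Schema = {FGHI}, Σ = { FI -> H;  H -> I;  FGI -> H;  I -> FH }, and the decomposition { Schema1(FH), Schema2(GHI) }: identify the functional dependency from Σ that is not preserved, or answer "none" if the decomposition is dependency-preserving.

none

FI → H: restricted closure across fragments reaches H.
H → I lies within Schema2.
FGI → H: restricted closure across fragments reaches H.
I → FH: restricted closure across fragments reaches FH.
Every dependency is enforceable on the fragments, so the decomposition is dependency-preserving.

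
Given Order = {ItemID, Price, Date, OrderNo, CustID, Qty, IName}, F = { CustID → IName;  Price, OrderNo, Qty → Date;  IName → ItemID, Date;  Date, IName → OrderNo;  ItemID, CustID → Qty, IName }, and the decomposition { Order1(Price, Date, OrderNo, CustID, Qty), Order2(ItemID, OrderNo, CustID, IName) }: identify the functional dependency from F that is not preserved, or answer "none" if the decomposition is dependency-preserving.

Check IName → ItemID, Date: no single fragment contains all of {ItemID, Date, IName}, and the restricted closure of {IName} across the fragments never reaches {ItemID, Date}.
CustID → IName is preserved.
Price, OrderNo, Qty → Date is preserved.
Date, IName → OrderNo is preserved.
ItemID, CustID → Qty, IName is preserved.

IName → ItemID, Date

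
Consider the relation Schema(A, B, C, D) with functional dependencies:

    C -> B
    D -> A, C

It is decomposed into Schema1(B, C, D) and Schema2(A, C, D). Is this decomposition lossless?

Yes

Common attributes: Schema1 ∩ Schema2 = {C, D}.
Closure of {C, D}: C → B applies, adding B; D → A, C applies, adding A. So (C, D)⁺ = {A, B, C, D}.
This closure contains every attribute of Schema1, so Schema1 ∩ Schema2 → Schema1. The join is lossless.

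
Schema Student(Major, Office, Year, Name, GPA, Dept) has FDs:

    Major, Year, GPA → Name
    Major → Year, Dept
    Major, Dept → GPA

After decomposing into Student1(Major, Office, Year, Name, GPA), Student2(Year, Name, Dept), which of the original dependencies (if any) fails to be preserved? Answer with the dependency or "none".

Major → Year, Dept

Check Major → Year, Dept: no single fragment contains all of {Major, Year, Dept}, and the restricted closure of {Major} across the fragments never reaches {Year, Dept}.
Major, Year, GPA → Name is preserved.
Major, Dept → GPA is preserved.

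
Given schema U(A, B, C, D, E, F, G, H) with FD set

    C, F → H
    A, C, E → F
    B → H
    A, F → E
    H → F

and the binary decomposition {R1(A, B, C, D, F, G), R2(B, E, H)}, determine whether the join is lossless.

No

Common attributes: R1 ∩ R2 = {B}.
Closure of {B}: B → H applies, adding H; H → F applies, adding F. So (B)⁺ = {B, F, H}.
The closure contains neither all of R1 = {A, B, C, D, F, G} nor all of R2 = {B, E, H}, so the common attributes are not a superkey of either fragment. The join is lossy.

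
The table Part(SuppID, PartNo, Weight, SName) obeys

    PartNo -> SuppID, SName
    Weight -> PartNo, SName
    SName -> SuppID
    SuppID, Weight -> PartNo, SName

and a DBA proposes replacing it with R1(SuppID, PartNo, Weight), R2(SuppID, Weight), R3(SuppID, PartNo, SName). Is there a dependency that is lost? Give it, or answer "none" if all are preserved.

none

PartNo → SuppID, SName lies within R3.
Weight → PartNo, SName: restricted closure across fragments reaches PartNo, SName.
SName → SuppID lies within R3.
SuppID, Weight → PartNo, SName: restricted closure across fragments reaches PartNo, SName.
Every dependency is enforceable on the fragments, so the decomposition is dependency-preserving.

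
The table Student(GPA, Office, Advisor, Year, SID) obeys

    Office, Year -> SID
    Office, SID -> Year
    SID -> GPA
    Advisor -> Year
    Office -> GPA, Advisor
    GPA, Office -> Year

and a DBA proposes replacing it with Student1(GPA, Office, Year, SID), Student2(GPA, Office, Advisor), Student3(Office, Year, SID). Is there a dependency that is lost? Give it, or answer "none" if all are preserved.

Advisor -> Year

Check Advisor → Year: no single fragment contains all of {Advisor, Year}, and the restricted closure of {Advisor} across the fragments never reaches {Year}.
Office, Year → SID is preserved.
Office, SID → Year is preserved.
SID → GPA is preserved.
Office → GPA, Advisor is preserved.
GPA, Office → Year is preserved.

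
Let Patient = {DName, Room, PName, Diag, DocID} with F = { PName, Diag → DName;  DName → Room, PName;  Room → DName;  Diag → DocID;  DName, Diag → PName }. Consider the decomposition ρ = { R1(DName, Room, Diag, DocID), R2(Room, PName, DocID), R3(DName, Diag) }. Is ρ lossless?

Chase test. Columns are DName, Room, PName, Diag, DocID; row i has aⱼ where attribute j ∈ Ri, else bᵢⱼ.
Initial tableau (one row per fragment):
  row 1: a1 a2 b13 a4 a5
  row 2: b21 a2 a3 b24 a5
  row 3: a1 b32 b33 a4 b35
Rows 1 and 3 agree on DName; apply DName→Room, PName and equate their Room, PName entries.
Rows 1 and 2 agree on Room; apply Room→DName and equate their DName entries.
Rows 1 and 3 agree on Diag; apply Diag→DocID and equate their DocID entries.
Rows 1 and 2 agree on DName; apply DName→Room, PName and equate their Room, PName entries.
Row 1 is now all distinguished symbols — the join is lossless.

Yes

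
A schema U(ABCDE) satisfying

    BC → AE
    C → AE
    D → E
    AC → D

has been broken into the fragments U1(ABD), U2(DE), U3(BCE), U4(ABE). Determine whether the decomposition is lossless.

Chase test. Columns are ABCDE; row i has aⱼ where attribute j ∈ Ui, else bᵢⱼ.
Initial tableau (one row per fragment):
  row 1: a1 a2 b13 a4 b15
  row 2: b21 b22 b23 a4 a5
  row 3: b31 a2 a3 b34 a5
  row 4: a1 a2 b43 b44 a5
Rows 1 and 2 agree on D; apply D→E and equate their E entries.
No row becomes fully distinguished — the join is lossy.

No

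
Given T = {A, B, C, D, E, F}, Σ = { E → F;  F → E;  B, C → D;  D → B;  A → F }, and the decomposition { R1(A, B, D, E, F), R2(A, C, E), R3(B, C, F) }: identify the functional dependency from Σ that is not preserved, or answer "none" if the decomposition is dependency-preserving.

B, C → D

Check B, C → D: no single fragment contains all of {B, C, D}, and the restricted closure of {B, C} across the fragments never reaches {D}.
E → F is preserved.
F → E is preserved.
D → B is preserved.
A → F is preserved.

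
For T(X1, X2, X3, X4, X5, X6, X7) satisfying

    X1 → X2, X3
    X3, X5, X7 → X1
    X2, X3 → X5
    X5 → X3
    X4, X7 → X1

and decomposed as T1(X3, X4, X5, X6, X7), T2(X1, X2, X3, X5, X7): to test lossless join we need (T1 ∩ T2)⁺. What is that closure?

T1 ∩ T2 = {X3, X5, X7}.
X3, X5, X7 → X1 applies, adding X1
X1 → X2, X3 applies, adding X2
Closure: {X1, X2, X3, X5, X7}.

X1, X2, X3, X5, X7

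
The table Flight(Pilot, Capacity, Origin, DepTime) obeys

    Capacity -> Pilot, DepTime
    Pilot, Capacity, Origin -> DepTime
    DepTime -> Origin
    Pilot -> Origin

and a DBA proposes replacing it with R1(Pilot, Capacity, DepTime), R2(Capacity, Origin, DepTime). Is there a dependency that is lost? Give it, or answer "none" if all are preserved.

Pilot -> Origin

Check Pilot → Origin: no single fragment contains all of {Pilot, Origin}, and the restricted closure of {Pilot} across the fragments never reaches {Origin}.
Capacity → Pilot, DepTime is preserved.
Pilot, Capacity, Origin → DepTime is preserved.
DepTime → Origin is preserved.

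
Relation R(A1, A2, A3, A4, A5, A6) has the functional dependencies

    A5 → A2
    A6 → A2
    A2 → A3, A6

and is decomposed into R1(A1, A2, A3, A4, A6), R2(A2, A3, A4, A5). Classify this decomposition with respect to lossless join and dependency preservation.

Lossless test: (A2, A3, A4)⁺ = {A2, A3, A4, A6}, which is a superkey of neither fragment — lossy.
Dependency preservation: every FD's attributes lie within a single fragment, so each can be enforced locally — preserved.

lossy but dependency-preserving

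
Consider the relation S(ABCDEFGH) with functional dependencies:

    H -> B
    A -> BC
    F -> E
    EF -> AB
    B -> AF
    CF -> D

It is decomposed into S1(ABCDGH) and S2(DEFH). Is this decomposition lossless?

Yes

Common attributes: S1 ∩ S2 = {DH}.
Closure of {DH}: H → B applies, adding B; B → AF applies, adding AF; A → BC applies, adding C; F → E applies, adding E. So (DH)⁺ = {ABCDEFH}.
This closure contains every attribute of S2, so S1 ∩ S2 → S2. The join is lossless.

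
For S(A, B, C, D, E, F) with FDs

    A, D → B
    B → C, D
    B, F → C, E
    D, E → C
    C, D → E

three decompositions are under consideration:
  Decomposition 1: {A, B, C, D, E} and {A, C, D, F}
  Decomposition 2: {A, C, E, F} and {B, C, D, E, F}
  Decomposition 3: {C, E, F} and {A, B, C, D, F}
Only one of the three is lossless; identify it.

Decomposition 1

Decomposition 1: common = {A, C, D}, closure = {A, B, C, D, E} → lossless.
Decomposition 2: common = {C, E, F}, closure = {C, E, F} → lossy.
Decomposition 3: common = {C, F}, closure = {C, F} → lossy.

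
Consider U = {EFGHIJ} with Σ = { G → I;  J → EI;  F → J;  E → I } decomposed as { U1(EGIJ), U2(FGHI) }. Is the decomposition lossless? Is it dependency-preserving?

lossy and not dependency-preserving

Lossless test: (GI)⁺ = {GI}, which is a superkey of neither fragment — lossy.
Dependency preservation: the restricted closure of {F} across the fragments never reaches {J}, so F → J cannot be enforced without a join — not preserved.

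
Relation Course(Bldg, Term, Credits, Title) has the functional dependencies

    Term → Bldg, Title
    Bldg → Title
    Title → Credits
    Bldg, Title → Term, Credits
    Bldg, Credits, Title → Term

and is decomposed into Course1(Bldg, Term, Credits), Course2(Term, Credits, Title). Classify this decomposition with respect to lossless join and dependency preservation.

lossless and dependency-preserving

Lossless test: (Term, Credits)⁺ = {Bldg, Term, Credits, Title}, which contains all of one fragment — lossless.
Dependency preservation: Term → Bldg, Title; Bldg → Title; Bldg, Title → Term, Credits; Bldg, Credits, Title → Term are not contained in any single fragment, but the restricted closure of each left-hand side across the fragments still reaches the right-hand side; the remaining FDs each lie inside some fragment. All dependencies are preserved.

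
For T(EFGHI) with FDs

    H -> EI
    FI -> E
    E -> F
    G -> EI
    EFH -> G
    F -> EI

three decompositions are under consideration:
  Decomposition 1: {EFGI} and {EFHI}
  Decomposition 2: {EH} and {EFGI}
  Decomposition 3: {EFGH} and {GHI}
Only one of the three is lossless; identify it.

Decomposition 3

Decomposition 1: common = {EFI}, closure = {EFI} → lossy.
Decomposition 2: common = {E}, closure = {EFI} → lossy.
Decomposition 3: common = {GH}, closure = {EFGHI} → lossless.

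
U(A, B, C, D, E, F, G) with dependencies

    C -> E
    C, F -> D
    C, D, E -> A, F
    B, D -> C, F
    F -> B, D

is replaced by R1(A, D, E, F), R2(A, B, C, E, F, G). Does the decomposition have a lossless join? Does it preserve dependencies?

Lossless test: (A, E, F)⁺ = {A, B, C, D, E, F}, which contains all of one fragment — lossless.
Dependency preservation: the restricted closure of {C, D, E} across the fragments never reaches {A, F}, so C, D, E → A, F cannot be enforced without a join — not preserved.

lossless but not dependency-preserving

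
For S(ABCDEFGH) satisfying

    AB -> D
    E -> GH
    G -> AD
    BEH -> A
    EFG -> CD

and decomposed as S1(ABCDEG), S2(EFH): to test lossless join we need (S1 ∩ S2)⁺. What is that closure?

ADEGH

S1 ∩ S2 = {E}.
E → GH applies, adding GH
G → AD applies, adding AD
Closure: {ADEGH}.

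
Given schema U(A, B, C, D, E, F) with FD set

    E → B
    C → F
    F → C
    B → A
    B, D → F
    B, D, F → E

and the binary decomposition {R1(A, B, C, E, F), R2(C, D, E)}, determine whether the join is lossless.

Common attributes: R1 ∩ R2 = {C, E}.
Closure of {C, E}: E → B applies, adding B; C → F applies, adding F; B → A applies, adding A. So (C, E)⁺ = {A, B, C, E, F}.
This closure contains every attribute of R1, so R1 ∩ R2 → R1. The join is lossless.

Yes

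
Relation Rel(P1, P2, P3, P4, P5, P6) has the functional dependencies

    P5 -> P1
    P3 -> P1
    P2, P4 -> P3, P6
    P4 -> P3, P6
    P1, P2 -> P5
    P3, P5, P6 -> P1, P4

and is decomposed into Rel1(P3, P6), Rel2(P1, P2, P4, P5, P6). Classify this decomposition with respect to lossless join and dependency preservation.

lossy and not dependency-preserving

Lossless test: (P6)⁺ = {P6}, which is a superkey of neither fragment — lossy.
Dependency preservation: the restricted closure of {P3} across the fragments never reaches {P1}, so P3 → P1 cannot be enforced without a join — not preserved.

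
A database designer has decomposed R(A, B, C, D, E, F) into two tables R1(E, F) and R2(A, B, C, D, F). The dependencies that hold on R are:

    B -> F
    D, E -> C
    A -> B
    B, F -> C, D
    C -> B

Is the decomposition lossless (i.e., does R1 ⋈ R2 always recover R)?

No

Common attributes: R1 ∩ R2 = {F}.
No dependency enlarges {F}, so (F)⁺ = {F}.
The closure contains neither all of R1 = {E, F} nor all of R2 = {A, B, C, D, F}, so the common attributes are not a superkey of either fragment. The join is lossy.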